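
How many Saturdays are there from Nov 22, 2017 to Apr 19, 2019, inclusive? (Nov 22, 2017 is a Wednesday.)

73

Nov 22, 2017 is a Wednesday; the first Saturday on or after it is Nov 25, 2017 (3 days later).
From Nov 25, 2017 to Apr 19, 2019: 36 + 365 + 109 = 510 days (rest of 2017, 2018, to Apr 19, 2019 in 2019).
510 ÷ 7 = 72 full weeks with remainder 6, so 72 more Saturdays after the first → 73.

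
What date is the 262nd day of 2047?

January has 31 days (262 − 31 = 231 remain).
February has 28 days (231 − 28 = 203 remain).
March has 31 days (203 − 31 = 172 remain).
April has 30 days (172 − 30 = 142 remain).
May has 31 days (142 − 31 = 111 remain).
June has 30 days (111 − 30 = 81 remain).
July has 31 days (81 − 31 = 50 remain).
August has 31 days (50 − 31 = 19 remain).
19 into September → September 19.

2047-09-19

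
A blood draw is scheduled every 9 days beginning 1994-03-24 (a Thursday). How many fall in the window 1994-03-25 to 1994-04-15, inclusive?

2

Occurrences land 9·i days after 1994-03-24 for i = 0, 1, 2, …
1994-03-25 is 1 day after the start; 1 ÷ 9 = 0 remainder 1; since the remainder is 1, round up to i = 1. First occurrence in the window: #2 on 1994-04-02 (1×9 = 9 days in).
1994-04-15 is 22 days after the start; 22 ÷ 9 = 2 remainder 4. Last occurrence in the window: #3 on 1994-04-11.
Occurrences #2 through #3: 2 in total.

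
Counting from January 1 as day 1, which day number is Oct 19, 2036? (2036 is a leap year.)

293

Days in months before Oct: 31 + 29 + 31 + 30 + 31 + 30 + 31 + 31 + 30 = 274.
Plus 19 days into Oct → day 293.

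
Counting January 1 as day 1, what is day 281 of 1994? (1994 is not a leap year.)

January has 31 days (281 − 31 = 250 remain).
February has 28 days (250 − 28 = 222 remain).
March has 31 days (222 − 31 = 191 remain).
April has 30 days (191 − 30 = 161 remain).
May has 31 days (161 − 31 = 130 remain).
June has 30 days (130 − 30 = 100 remain).
July has 31 days (100 − 31 = 69 remain).
August has 31 days (69 − 31 = 38 remain).
September has 30 days (38 − 30 = 8 remain).
8 into October → October 8.

October 8, 1994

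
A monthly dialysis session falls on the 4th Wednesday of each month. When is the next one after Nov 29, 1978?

Dec 27, 1978

Nov 1978 starts on a Wednesday; its first Wednesday is the 1st, so the 4th Wednesday is the 22nd — Nov 22, 1978.
That is not after Nov 29, 1978, so look at Dec 1978.
Dec 1978 starts on a Friday; its first Wednesday is the 6th, so the 4th Wednesday is the 27th — Dec 27, 1978.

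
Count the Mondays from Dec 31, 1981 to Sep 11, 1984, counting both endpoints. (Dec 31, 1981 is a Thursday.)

141

Dec 31, 1981 is a Thursday; the first Monday on or after it is Jan 4, 1982 (4 days later).
From Jan 4, 1982 to Sep 11, 1984: 361 + 365 + 255 = 981 days (rest of 1982, 1983, to Sep 11, 1984 in 1984).
981 ÷ 7 = 140 full weeks with remainder 1, so 140 more Mondays after the first → 141.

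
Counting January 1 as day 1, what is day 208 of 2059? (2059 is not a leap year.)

Jan has 31 days (208 − 31 = 177 remain).
Feb has 28 days (177 − 28 = 149 remain).
Mar has 31 days (149 − 31 = 118 remain).
Apr has 30 days (118 − 30 = 88 remain).
May has 31 days (88 − 31 = 57 remain).
Jun has 30 days (57 − 30 = 27 remain).
27 into Jul → Jul 27.

Jul 27, 2059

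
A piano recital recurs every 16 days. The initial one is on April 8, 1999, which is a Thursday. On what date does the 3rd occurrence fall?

May 10, 1999

The 3rd occurrence is 2 intervals after the first: 2 × 16 = 32 days after April 8, 1999.
April has 30 days — 22 days to the end of April leaves 10.
10 days into May → May 10, 1999.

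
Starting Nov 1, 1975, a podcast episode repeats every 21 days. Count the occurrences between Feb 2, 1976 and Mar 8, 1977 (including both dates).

19

Occurrences land 21·i days after Nov 1, 1975 for i = 0, 1, 2, …
Feb 2, 1976 is 93 days after the start; 93 ÷ 21 = 4 remainder 9; since the remainder is 9, round up to i = 5. First occurrence in the window: #6 on Feb 14, 1976 (5×21 = 105 days in).
Mar 8, 1977 is 493 days after the start; 493 ÷ 21 = 23 remainder 10. Last occurrence in the window: #24 on Feb 26, 1977.
Occurrences #6 through #24: 19 in total.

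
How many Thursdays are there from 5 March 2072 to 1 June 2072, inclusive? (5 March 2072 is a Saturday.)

5 March 2072 is a Saturday; the first Thursday on or after it is 10 March 2072 (5 days later).
From 10 March 2072 to 1 June 2072: 21 + 30 + 31 + 1 = 83 days (rest of March, April, May, June).
83 ÷ 7 = 11 full weeks with remainder 6, so 11 more Thursdays after the first → 12.

12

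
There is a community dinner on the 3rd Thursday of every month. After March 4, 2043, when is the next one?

March 19, 2043

March 2043 starts on a Sunday; its first Thursday is the 5th, so the 3rd Thursday is the 19th — March 19, 2043.
March 19, 2043 is after March 4, 2043, so that is the next one.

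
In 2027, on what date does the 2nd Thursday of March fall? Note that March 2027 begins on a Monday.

March 2027 begins on a Monday, so the first Thursday is March 4 (3 days later).
The 2nd Thursday is 1 weeks later: 4 + 7 = 11.

11 March 2027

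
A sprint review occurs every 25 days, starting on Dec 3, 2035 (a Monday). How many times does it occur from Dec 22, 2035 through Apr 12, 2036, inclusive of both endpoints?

5

Occurrences land 25·i days after Dec 3, 2035 for i = 0, 1, 2, …
Dec 22, 2035 is 19 days after the start; 19 ÷ 25 = 0 remainder 19; since the remainder is 19, round up to i = 1. First occurrence in the window: #2 on Dec 28, 2035 (1×25 = 25 days in).
Apr 12, 2036 is 131 days after the start; 131 ÷ 25 = 5 remainder 6. Last occurrence in the window: #6 on Apr 6, 2036.
Occurrences #2 through #6: 5 in total.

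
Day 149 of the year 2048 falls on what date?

January has 31 days (149 − 31 = 118 remain).
February has 29 days (118 − 29 = 89 remain).
March has 31 days (89 − 31 = 58 remain).
April has 30 days (58 − 30 = 28 remain).
28 into May → May 28.

28 May 2048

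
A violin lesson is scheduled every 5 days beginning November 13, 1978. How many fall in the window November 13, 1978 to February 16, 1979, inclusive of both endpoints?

Occurrences land 5·i days after November 13, 1978 for i = 0, 1, 2, …
The window opens on the start date, so the first occurrence inside is #1 on November 13, 1978.
February 16, 1979 is 95 days after the start; 95 ÷ 5 = 19 remainder 0. Last occurrence in the window: #20 on February 16, 1979.
Occurrences #1 through #20: 20 in total.

20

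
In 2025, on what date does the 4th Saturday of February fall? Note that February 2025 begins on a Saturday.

February 2025 begins on a Saturday, so the first Saturday is February 1.
The 4th Saturday is 3 weeks later: 1 + 21 = 22.

22 February 2025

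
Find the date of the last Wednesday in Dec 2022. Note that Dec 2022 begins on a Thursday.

Dec 28, 2022

Dec 2022 begins on a Thursday, so the first Wednesday is Dec 7 (6 days later).
Dec 2022 has 31 days. Adding weeks: 7, 14, 21, 28 — the last one ≤ 31 is the 28th.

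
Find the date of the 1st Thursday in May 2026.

7 May 2026

The first Thursday of May 2026 is May 7.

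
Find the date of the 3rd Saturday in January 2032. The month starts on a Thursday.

17 January 2032

January 2032 begins on a Thursday, so the first Saturday is January 3 (2 days later).
The 3rd Saturday is 2 weeks later: 3 + 14 = 17.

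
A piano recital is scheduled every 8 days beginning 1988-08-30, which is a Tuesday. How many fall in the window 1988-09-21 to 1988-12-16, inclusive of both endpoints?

11

Occurrences land 8·i days after 1988-08-30 for i = 0, 1, 2, …
1988-09-21 is 22 days after the start; 22 ÷ 8 = 2 remainder 6; since the remainder is 6, round up to i = 3. First occurrence in the window: #4 on 1988-09-23 (3×8 = 24 days in).
1988-12-16 is 108 days after the start; 108 ÷ 8 = 13 remainder 4. Last occurrence in the window: #14 on 1988-12-12.
Occurrences #4 through #14: 11 in total.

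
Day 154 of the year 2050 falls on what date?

January has 31 days (154 − 31 = 123 remain).
February has 28 days (123 − 28 = 95 remain).
March has 31 days (95 − 31 = 64 remain).
April has 30 days (64 − 30 = 34 remain).
May has 31 days (34 − 31 = 3 remain).
3 into June → June 3.

2050-06-03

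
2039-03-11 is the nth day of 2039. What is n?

Days in months before March: 31 + 28 = 59.
Plus 11 days into March → day 70.

70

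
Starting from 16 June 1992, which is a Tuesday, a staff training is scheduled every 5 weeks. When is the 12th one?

The 12th occurrence is 11 intervals after the first: 11 × 35 = 385 days after 16 June 1992.
June has 30 days — 14 days to the end of June leaves 371.
July has 31 days (340 left).
August has 31 days (309 left).
September has 30 days (279 left).
October has 31 days (248 left).
November has 30 days (218 left).
December has 31 days (187 left).
January has 31 days (156 left).
February has 28 days (128 left).
March has 31 days (97 left).
April has 30 days (67 left).
May has 31 days (36 left).
June has 30 days (6 left).
6 days into July → 6 July 1993.

6 July 1993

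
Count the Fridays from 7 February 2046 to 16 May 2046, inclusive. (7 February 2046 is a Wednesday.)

14

7 February 2046 is a Wednesday; the first Friday on or after it is 9 February 2046 (2 days later).
From 9 February 2046 to 16 May 2046: 19 + 31 + 30 + 16 = 96 days (rest of February, March, April, May).
96 ÷ 7 = 13 full weeks with remainder 5, so 13 more Fridays after the first → 14.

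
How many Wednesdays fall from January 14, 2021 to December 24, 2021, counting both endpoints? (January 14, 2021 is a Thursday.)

January 14, 2021 is a Thursday; the first Wednesday on or after it is January 20, 2021 (6 days later).
From January 20, 2021 to December 24, 2021: 11 + 28 + 31 + 30 + 31 + 30 + 31 + 31 + 30 + 31 + 30 + 24 = 338 days (rest of January, February, March, April, May, June, July, August, September, October, November, December).
338 ÷ 7 = 48 full weeks with remainder 2, so 48 more Wednesdays after the first → 49.

49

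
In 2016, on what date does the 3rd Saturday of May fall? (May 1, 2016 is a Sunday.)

May 21, 2016

May 2016 begins on a Sunday, so the first Saturday is May 7 (6 days later).
The 3rd Saturday is 2 weeks later: 7 + 14 = 21.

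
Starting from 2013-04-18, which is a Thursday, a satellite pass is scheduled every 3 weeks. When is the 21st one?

2014-06-12

The 21st occurrence is 20 intervals after the first: 20 × 21 = 420 days after 2013-04-18.
April has 30 days — 12 days to the end of April leaves 408.
From end of April to end of 2013 is 245 days (163 left).
January has 31 days (132 left).
February has 28 days (104 left).
March has 31 days (73 left).
April has 30 days (43 left).
May has 31 days (12 left).
12 days into June → 2014-06-12.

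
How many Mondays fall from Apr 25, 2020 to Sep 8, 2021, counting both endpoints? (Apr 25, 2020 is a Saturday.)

72

Apr 25, 2020 is a Saturday; the first Monday on or after it is Apr 27, 2020 (2 days later).
From Apr 27, 2020 to Sep 8, 2021: 248 + 251 = 499 days (rest of 2020, to Sep 8, 2021 in 2021).
499 ÷ 7 = 71 full weeks with remainder 2, so 71 more Mondays after the first → 72.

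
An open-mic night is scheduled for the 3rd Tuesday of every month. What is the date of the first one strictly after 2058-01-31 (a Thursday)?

2058-02-19

January 2058 starts on a Tuesday; its first Tuesday is the 1st, so the 3rd Tuesday is the 15th — 2058-01-15.
That is not after 2058-01-31, so look at February 2058.
February 2058 starts on a Friday; its first Tuesday is the 5th, so the 3rd Tuesday is the 19th — 2058-02-19.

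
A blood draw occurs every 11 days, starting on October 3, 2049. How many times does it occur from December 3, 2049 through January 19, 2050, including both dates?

Occurrences land 11·i days after October 3, 2049 for i = 0, 1, 2, …
December 3, 2049 is 61 days after the start; 61 ÷ 11 = 5 remainder 6; since the remainder is 6, round up to i = 6. First occurrence in the window: #7 on December 8, 2049 (6×11 = 66 days in).
January 19, 2050 is 108 days after the start; 108 ÷ 11 = 9 remainder 9. Last occurrence in the window: #10 on January 10, 2050.
Occurrences #7 through #10: 4 in total.

4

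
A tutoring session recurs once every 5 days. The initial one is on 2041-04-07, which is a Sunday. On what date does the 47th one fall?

2041-11-23

The 47th occurrence is 46 intervals after the first: 46 × 5 = 230 days after 2041-04-07.
April has 30 days — 23 days to the end of April leaves 207.
May has 31 days (176 left).
June has 30 days (146 left).
July has 31 days (115 left).
August has 31 days (84 left).
September has 30 days (54 left).
October has 31 days (23 left).
23 days into November → 2041-11-23.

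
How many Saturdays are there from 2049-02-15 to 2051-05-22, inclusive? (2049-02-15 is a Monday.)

118

2049-02-15 is a Monday; the first Saturday on or after it is 2049-02-20 (5 days later).
From 2049-02-20 to 2051-05-22: 314 + 365 + 142 = 821 days (rest of 2049, 2050, to 2051-05-22 in 2051).
821 ÷ 7 = 117 full weeks with remainder 2, so 117 more Saturdays after the first → 118.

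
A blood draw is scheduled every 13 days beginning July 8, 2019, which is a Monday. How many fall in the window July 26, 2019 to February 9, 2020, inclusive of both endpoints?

Occurrences land 13·i days after July 8, 2019 for i = 0, 1, 2, …
July 26, 2019 is 18 days after the start; 18 ÷ 13 = 1 remainder 5; since the remainder is 5, round up to i = 2. First occurrence in the window: #3 on August 3, 2019 (2×13 = 26 days in).
February 9, 2020 is 216 days after the start; 216 ÷ 13 = 16 remainder 8. Last occurrence in the window: #17 on February 1, 2020.
Occurrences #3 through #17: 15 in total.

15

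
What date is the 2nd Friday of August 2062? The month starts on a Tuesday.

August 2062 begins on a Tuesday, so the first Friday is August 4 (3 days later).
The 2nd Friday is 1 weeks later: 4 + 7 = 11.

August 11, 2062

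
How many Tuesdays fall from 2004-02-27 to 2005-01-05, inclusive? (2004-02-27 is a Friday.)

2004-02-27 is a Friday; the first Tuesday on or after it is 2004-03-02 (4 days later).
From 2004-03-02 to 2005-01-05: 29 + 30 + 31 + 30 + 31 + 31 + 30 + 31 + 30 + 31 + 5 = 309 days (rest of March, April, May, June, July, August, September, October, November, December, January).
309 ÷ 7 = 44 full weeks with remainder 1, so 44 more Tuesdays after the first → 45.

45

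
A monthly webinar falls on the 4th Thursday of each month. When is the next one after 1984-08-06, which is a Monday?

August 1984 starts on a Wednesday; its first Thursday is the 2nd, so the 4th Thursday is the 23rd — 1984-08-23.
1984-08-23 is after 1984-08-06, so that is the next one.

1984-08-23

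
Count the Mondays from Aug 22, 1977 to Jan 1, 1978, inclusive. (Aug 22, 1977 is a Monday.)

Aug 22, 1977 is a Monday; the first Monday on or after it is Aug 22, 1977.
From Aug 22, 1977 to Jan 1, 1978: 9 + 30 + 31 + 30 + 31 + 1 = 132 days (rest of Aug, Sep, Oct, Nov, Dec, Jan).
132 ÷ 7 = 18 full weeks with remainder 6, so 18 more Mondays after the first → 19.

19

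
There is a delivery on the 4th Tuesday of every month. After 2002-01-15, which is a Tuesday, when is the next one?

January 2002 starts on a Tuesday; its first Tuesday is the 1st, so the 4th Tuesday is the 22nd — 2002-01-22.
2002-01-22 is after 2002-01-15, so that is the next one.

2002-01-22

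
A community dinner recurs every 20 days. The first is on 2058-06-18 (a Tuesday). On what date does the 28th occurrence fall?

2059-12-10

The 28th occurrence is 27 intervals after the first: 27 × 20 = 540 days after 2058-06-18.
June has 30 days — 12 days to the end of June leaves 528.
From end of June to end of 2058 is 184 days (344 left).
January has 31 days (313 left).
February has 28 days (285 left).
March has 31 days (254 left).
April has 30 days (224 left).
May has 31 days (193 left).
June has 30 days (163 left).
July has 31 days (132 left).
August has 31 days (101 left).
September has 30 days (71 left).
October has 31 days (40 left).
November has 30 days (10 left).
10 days into December → 2059-12-10.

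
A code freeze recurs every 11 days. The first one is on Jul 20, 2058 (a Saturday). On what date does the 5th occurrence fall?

The 5th occurrence is 4 intervals after the first: 4 × 11 = 44 days after Jul 20, 2058.
Jul has 31 days — 11 days to the end of Jul leaves 33.
Aug has 31 days (2 left).
2 days into Sep → Sep 2, 2058.

Sep 2, 2058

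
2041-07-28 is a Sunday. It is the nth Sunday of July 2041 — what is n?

4th

Day 28 falls in week ⌈28/7⌉ of the month.
Days 1–7 hold the 1st Sunday, 8–14 the 2nd, 15–21 the 3rd, 22–28 the 4th, 29–31 the 5th.
28 is in the range for the 4th.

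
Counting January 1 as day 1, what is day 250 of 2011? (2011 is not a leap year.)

Sep 7, 2011

Jan has 31 days (250 − 31 = 219 remain).
Feb has 28 days (219 − 28 = 191 remain).
Mar has 31 days (191 − 31 = 160 remain).
Apr has 30 days (160 − 30 = 130 remain).
May has 31 days (130 − 31 = 99 remain).
Jun has 30 days (99 − 30 = 69 remain).
Jul has 31 days (69 − 31 = 38 remain).
Aug has 31 days (38 − 31 = 7 remain).
7 into Sep → Sep 7.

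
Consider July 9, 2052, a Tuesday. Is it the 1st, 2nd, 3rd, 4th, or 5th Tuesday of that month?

2nd

Day 9 falls in week ⌈9/7⌉ of the month.
Days 1–7 hold the 1st Tuesday, 8–14 the 2nd, 15–21 the 3rd, 22–28 the 4th, 29–31 the 5th.
9 is in the range for the 2nd.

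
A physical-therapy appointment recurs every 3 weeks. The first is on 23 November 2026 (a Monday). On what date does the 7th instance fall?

29 March 2027

The 7th occurrence is 6 intervals after the first: 6 × 21 = 126 days after 23 November 2026.
November has 30 days — 7 days to the end of November leaves 119.
December has 31 days (88 left).
January has 31 days (57 left).
February has 28 days (29 left).
29 days into March → 29 March 2027.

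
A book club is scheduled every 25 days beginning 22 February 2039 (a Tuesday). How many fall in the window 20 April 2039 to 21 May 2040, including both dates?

Occurrences land 25·i days after 22 February 2039 for i = 0, 1, 2, …
20 April 2039 is 57 days after the start; 57 ÷ 25 = 2 remainder 7; since the remainder is 7, round up to i = 3. First occurrence in the window: #4 on 8 May 2039 (3×25 = 75 days in).
21 May 2040 is 454 days after the start; 454 ÷ 25 = 18 remainder 4. Last occurrence in the window: #19 on 17 May 2040.
Occurrences #4 through #19: 16 in total.

16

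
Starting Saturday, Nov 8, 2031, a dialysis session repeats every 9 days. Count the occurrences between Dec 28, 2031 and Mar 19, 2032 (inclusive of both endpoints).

9

Occurrences land 9·i days after Nov 8, 2031 for i = 0, 1, 2, …
Dec 28, 2031 is 50 days after the start; 50 ÷ 9 = 5 remainder 5; since the remainder is 5, round up to i = 6. First occurrence in the window: #7 on Jan 1, 2032 (6×9 = 54 days in).
Mar 19, 2032 is 132 days after the start; 132 ÷ 9 = 14 remainder 6. Last occurrence in the window: #15 on Mar 13, 2032.
Occurrences #7 through #15: 9 in total.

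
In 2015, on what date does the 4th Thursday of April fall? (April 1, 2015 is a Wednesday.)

23 April 2015

April 2015 begins on a Wednesday, so the first Thursday is April 2 (1 day later).
The 4th Thursday is 3 weeks later: 2 + 21 = 23.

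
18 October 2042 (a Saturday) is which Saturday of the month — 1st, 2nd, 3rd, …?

Day 18 falls in week ⌈18/7⌉ of the month.
Days 1–7 hold the 1st Saturday, 8–14 the 2nd, 15–21 the 3rd, 22–28 the 4th, 29–31 the 5th.
18 is in the range for the 3rd.

3rd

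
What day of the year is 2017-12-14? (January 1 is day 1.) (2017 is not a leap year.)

348

Days in months before December: 31 + 28 + 31 + 30 + 31 + 30 + 31 + 31 + 30 + 31 + 30 = 334.
Plus 14 days into December → day 348.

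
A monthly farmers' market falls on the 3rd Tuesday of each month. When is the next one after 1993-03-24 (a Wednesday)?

March 1993 starts on a Monday; its first Tuesday is the 2nd, so the 3rd Tuesday is the 16th — 1993-03-16.
That is not after 1993-03-24, so look at April 1993.
April 1993 starts on a Thursday; its first Tuesday is the 6th, so the 3rd Tuesday is the 20th — 1993-04-20.

1993-04-20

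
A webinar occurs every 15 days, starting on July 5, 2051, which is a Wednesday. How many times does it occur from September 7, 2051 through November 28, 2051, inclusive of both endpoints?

Occurrences land 15·i days after July 5, 2051 for i = 0, 1, 2, …
September 7, 2051 is 64 days after the start; 64 ÷ 15 = 4 remainder 4; since the remainder is 4, round up to i = 5. First occurrence in the window: #6 on September 18, 2051 (5×15 = 75 days in).
November 28, 2051 is 146 days after the start; 146 ÷ 15 = 9 remainder 11. Last occurrence in the window: #10 on November 17, 2051.
Occurrences #6 through #10: 5 in total.

5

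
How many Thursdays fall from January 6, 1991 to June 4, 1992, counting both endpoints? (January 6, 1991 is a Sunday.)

74

January 6, 1991 is a Sunday; the first Thursday on or after it is January 10, 1991 (4 days later).
From January 10, 1991 to June 4, 1992: 355 + 156 = 511 days (rest of 1991, to June 4, 1992 in 1992).
511 ÷ 7 = 73 full weeks with remainder 0, so 73 more Thursdays after the first → 74.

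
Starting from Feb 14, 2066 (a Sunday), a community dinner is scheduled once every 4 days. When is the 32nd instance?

Jun 18, 2066

The 32nd occurrence is 31 intervals after the first: 31 × 4 = 124 days after Feb 14, 2066.
Feb has 28 days — 14 days to the end of Feb leaves 110.
Mar has 31 days (79 left).
Apr has 30 days (49 left).
May has 31 days (18 left).
18 days into Jun → Jun 18, 2066.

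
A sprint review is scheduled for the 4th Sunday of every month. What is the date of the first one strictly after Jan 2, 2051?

Jan 2051 starts on a Sunday; its first Sunday is the 1st, so the 4th Sunday is the 22nd — Jan 22, 2051.
Jan 22, 2051 is after Jan 2, 2051, so that is the next one.

Jan 22, 2051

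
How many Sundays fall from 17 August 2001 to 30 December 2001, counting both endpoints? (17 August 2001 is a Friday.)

17 August 2001 is a Friday; the first Sunday on or after it is 19 August 2001 (2 days later).
From 19 August 2001 to 30 December 2001: 12 + 30 + 31 + 30 + 30 = 133 days (rest of August, September, October, November, December).
133 ÷ 7 = 19 full weeks with remainder 0, so 19 more Sundays after the first → 20.

20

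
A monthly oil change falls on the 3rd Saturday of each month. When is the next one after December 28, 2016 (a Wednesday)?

January 21, 2017

December 2016 starts on a Thursday; its first Saturday is the 3rd, so the 3rd Saturday is the 17th — December 17, 2016.
That is not after December 28, 2016, so look at January 2017.
January 2017 starts on a Sunday; its first Saturday is the 7th, so the 3rd Saturday is the 21st — January 21, 2017.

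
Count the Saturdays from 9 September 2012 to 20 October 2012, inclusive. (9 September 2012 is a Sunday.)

6

9 September 2012 is a Sunday; the first Saturday on or after it is 15 September 2012 (6 days later).
From 15 September 2012 to 20 October 2012: 15 + 20 = 35 days (rest of September, October).
35 ÷ 7 = 5 full weeks with remainder 0, so 5 more Saturdays after the first → 6.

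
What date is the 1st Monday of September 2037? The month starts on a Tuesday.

September 2037 begins on a Tuesday, so the first Monday is September 7 (6 days later).

7 September 2037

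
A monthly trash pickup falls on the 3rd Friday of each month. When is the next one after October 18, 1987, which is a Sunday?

October 1987 starts on a Thursday; its first Friday is the 2nd, so the 3rd Friday is the 16th — October 16, 1987.
That is not after October 18, 1987, so look at November 1987.
November 1987 starts on a Sunday; its first Friday is the 6th, so the 3rd Friday is the 20th — November 20, 1987.

November 20, 1987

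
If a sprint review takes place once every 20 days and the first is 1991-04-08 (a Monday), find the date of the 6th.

1991-07-17

The 6th occurrence is 5 intervals after the first: 5 × 20 = 100 days after 1991-04-08.
April has 30 days — 22 days to the end of April leaves 78.
May has 31 days (47 left).
June has 30 days (17 left).
17 days into July → 1991-07-17.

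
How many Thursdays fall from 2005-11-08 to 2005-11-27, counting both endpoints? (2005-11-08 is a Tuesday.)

2005-11-08 is a Tuesday; the first Thursday on or after it is 2005-11-10 (2 days later).
From 2005-11-10 to 2005-11-27 is 27 − 10 = 17 days.
17 ÷ 7 = 2 full weeks with remainder 3, so 2 more Thursdays after the first → 3.

3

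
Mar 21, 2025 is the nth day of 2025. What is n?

80

Days in months before Mar: 31 + 28 = 59.
Plus 21 days into Mar → day 80.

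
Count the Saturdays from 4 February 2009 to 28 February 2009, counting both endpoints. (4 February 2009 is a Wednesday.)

4 February 2009 is a Wednesday; the first Saturday on or after it is 7 February 2009 (3 days later).
From 7 February 2009 to 28 February 2009 is 28 − 7 = 21 days.
21 ÷ 7 = 3 full weeks with remainder 0, so 3 more Saturdays after the first → 4.

4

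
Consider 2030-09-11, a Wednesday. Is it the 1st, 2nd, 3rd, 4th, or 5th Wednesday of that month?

Day 11 falls in week ⌈11/7⌉ of the month.
Days 1–7 hold the 1st Wednesday, 8–14 the 2nd, 15–21 the 3rd, 22–28 the 4th, 29–31 the 5th.
11 is in the range for the 2nd.

2nd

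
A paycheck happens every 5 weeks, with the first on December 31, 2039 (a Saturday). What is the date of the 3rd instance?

The 3rd occurrence is 2 intervals after the first: 2 × 35 = 70 days after December 31, 2039.
December has 31 days — 0 days to the end of December leaves 70.
January has 31 days (39 left).
February has 29 days (10 left).
10 days into March → March 10, 2040.

March 10, 2040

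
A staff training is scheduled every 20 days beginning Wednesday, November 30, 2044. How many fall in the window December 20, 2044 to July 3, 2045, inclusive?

Occurrences land 20·i days after November 30, 2044 for i = 0, 1, 2, …
December 20, 2044 is 20 days after the start; 20 ÷ 20 = 1 remainder 0. First occurrence in the window: #2 on December 20, 2044 (1×20 = 20 days in).
July 3, 2045 is 215 days after the start; 215 ÷ 20 = 10 remainder 15. Last occurrence in the window: #11 on June 18, 2045.
Occurrences #2 through #11: 10 in total.

10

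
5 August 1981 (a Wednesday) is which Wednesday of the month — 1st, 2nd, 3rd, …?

Day 5 falls in week ⌈5/7⌉ of the month.
Days 1–7 hold the 1st Wednesday, 8–14 the 2nd, 15–21 the 3rd, 22–28 the 4th, 29–31 the 5th.
5 is in the range for the 1st.

1st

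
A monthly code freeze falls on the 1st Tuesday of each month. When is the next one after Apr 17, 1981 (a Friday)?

May 5, 1981

Apr 1981 starts on a Wednesday, so its 1st Tuesday is Apr 7, 1981 (6 days in).
That is not after Apr 17, 1981, so look at May 1981.
May 1981 starts on a Friday, so its 1st Tuesday is May 5, 1981 (4 days in).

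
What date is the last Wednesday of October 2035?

The first Wednesday of October 2035 is October 3.
October 2035 has 31 days. Adding weeks: 3, 10, 17, 24, 31 — the last one ≤ 31 is the 31st.

2035-10-31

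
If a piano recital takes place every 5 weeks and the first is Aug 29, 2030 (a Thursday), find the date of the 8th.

May 1, 2031

The 8th occurrence is 7 intervals after the first: 7 × 35 = 245 days after Aug 29, 2030.
Aug has 31 days — 2 days to the end of Aug leaves 243.
Sep has 30 days (213 left).
Oct has 31 days (182 left).
Nov has 30 days (152 left).
Dec has 31 days (121 left).
Jan has 31 days (90 left).
Feb has 28 days (62 left).
Mar has 31 days (31 left).
Apr has 30 days (1 left).
1 day into May → May 1, 2031.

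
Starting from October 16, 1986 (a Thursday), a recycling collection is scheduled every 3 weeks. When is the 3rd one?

November 27, 1986

The 3rd occurrence is 2 intervals after the first: 2 × 21 = 42 days after October 16, 1986.
October has 31 days — 15 days to the end of October leaves 27.
27 days into November → November 27, 1986.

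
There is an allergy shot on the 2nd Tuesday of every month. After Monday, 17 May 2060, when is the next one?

8 June 2060

May 2060 starts on a Saturday; its first Tuesday is the 4th, so the 2nd Tuesday is the 11th — 11 May 2060.
That is not after 17 May 2060, so look at June 2060.
June 2060 starts on a Tuesday; its first Tuesday is the 1st, so the 2nd Tuesday is the 8th — 8 June 2060.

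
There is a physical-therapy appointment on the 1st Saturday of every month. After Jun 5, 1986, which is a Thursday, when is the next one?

Jun 7, 1986

Jun 1986 starts on a Sunday, so its 1st Saturday is Jun 7, 1986 (6 days in).
Jun 7, 1986 is after Jun 5, 1986, so that is the next one.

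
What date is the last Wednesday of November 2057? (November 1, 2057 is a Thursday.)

2057-11-28

November 2057 begins on a Thursday, so the first Wednesday is November 7 (6 days later).
November 2057 has 30 days. Adding weeks: 7, 14, 21, 28 — the last one ≤ 30 is the 28th.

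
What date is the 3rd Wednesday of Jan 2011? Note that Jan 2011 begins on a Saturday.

Jan 19, 2011

Jan 2011 begins on a Saturday, so the first Wednesday is Jan 5 (4 days later).
The 3rd Wednesday is 2 weeks later: 5 + 14 = 19.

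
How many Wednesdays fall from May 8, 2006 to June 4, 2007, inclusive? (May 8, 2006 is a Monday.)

May 8, 2006 is a Monday; the first Wednesday on or after it is May 10, 2006 (2 days later).
From May 10, 2006 to June 4, 2007: 235 + 155 = 390 days (rest of 2006, to June 4, 2007 in 2007).
390 ÷ 7 = 55 full weeks with remainder 5, so 55 more Wednesdays after the first → 56.

56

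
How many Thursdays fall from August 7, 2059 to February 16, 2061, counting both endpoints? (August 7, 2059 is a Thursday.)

August 7, 2059 is a Thursday; the first Thursday on or after it is August 7, 2059.
From August 7, 2059 to February 16, 2061: 146 + 366 + 47 = 559 days (rest of 2059, 2060, to February 16, 2061 in 2061).
559 ÷ 7 = 79 full weeks with remainder 6, so 79 more Thursdays after the first → 80.

80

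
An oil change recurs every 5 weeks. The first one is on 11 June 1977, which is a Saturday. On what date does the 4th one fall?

24 September 1977

The 4th occurrence is 3 intervals after the first: 3 × 35 = 105 days after 11 June 1977.
June has 30 days — 19 days to the end of June leaves 86.
July has 31 days (55 left).
August has 31 days (24 left).
24 days into September → 24 September 1977.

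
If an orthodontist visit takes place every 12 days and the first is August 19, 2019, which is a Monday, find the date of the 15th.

The 15th occurrence is 14 intervals after the first: 14 × 12 = 168 days after August 19, 2019.
August has 31 days — 12 days to the end of August leaves 156.
September has 30 days (126 left).
October has 31 days (95 left).
November has 30 days (65 left).
December has 31 days (34 left).
January has 31 days (3 left).
3 days into February → February 3, 2020.

February 3, 2020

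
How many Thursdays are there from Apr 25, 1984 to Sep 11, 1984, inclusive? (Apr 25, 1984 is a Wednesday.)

20

Apr 25, 1984 is a Wednesday; the first Thursday on or after it is Apr 26, 1984 (1 day later).
From Apr 26, 1984 to Sep 11, 1984: 4 + 31 + 30 + 31 + 31 + 11 = 138 days (rest of Apr, May, Jun, Jul, Aug, Sep).
138 ÷ 7 = 19 full weeks with remainder 5, so 19 more Thursdays after the first → 20.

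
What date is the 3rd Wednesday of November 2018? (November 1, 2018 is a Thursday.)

21 November 2018

November 2018 begins on a Thursday, so the first Wednesday is November 7 (6 days later).
The 3rd Wednesday is 2 weeks later: 7 + 14 = 21.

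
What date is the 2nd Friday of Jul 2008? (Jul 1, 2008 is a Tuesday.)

Jul 11, 2008

Jul 2008 begins on a Tuesday, so the first Friday is Jul 4 (3 days later).
The 2nd Friday is 1 weeks later: 4 + 7 = 11.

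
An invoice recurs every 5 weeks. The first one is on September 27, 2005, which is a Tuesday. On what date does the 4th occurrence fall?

The 4th occurrence is 3 intervals after the first: 3 × 35 = 105 days after September 27, 2005.
September has 30 days — 3 days to the end of September leaves 102.
October has 31 days (71 left).
November has 30 days (41 left).
December has 31 days (10 left).
10 days into January → January 10, 2006.

January 10, 2006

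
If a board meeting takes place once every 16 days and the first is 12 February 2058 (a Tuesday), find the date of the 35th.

The 35th occurrence is 34 intervals after the first: 34 × 16 = 544 days after 12 February 2058.
February has 28 days — 16 days to the end of February leaves 528.
From end of February to end of 2058 is 306 days (222 left).
January has 31 days (191 left).
February has 28 days (163 left).
March has 31 days (132 left).
April has 30 days (102 left).
May has 31 days (71 left).
June has 30 days (41 left).
July has 31 days (10 left).
10 days into August → 10 August 2059.

10 August 2059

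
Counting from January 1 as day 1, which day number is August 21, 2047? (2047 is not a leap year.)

Days in months before August: 31 + 28 + 31 + 30 + 31 + 30 + 31 = 212.
Plus 21 days into August → day 233.

233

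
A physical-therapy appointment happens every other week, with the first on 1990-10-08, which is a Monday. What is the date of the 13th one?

1991-03-25

The 13th occurrence is 12 intervals after the first: 12 × 14 = 168 days after 1990-10-08.
October has 31 days — 23 days to the end of October leaves 145.
November has 30 days (115 left).
December has 31 days (84 left).
January has 31 days (53 left).
February has 28 days (25 left).
25 days into March → 1991-03-25.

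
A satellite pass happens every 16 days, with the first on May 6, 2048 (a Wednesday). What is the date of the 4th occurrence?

Jun 23, 2048

The 4th occurrence is 3 intervals after the first: 3 × 16 = 48 days after May 6, 2048.
May has 31 days — 25 days to the end of May leaves 23.
23 days into Jun → Jun 23, 2048.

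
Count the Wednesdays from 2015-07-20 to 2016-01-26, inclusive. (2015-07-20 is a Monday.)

2015-07-20 is a Monday; the first Wednesday on or after it is 2015-07-22 (2 days later).
From 2015-07-22 to 2016-01-26: 9 + 31 + 30 + 31 + 30 + 31 + 26 = 188 days (rest of July, August, September, October, November, December, January).
188 ÷ 7 = 26 full weeks with remainder 6, so 26 more Wednesdays after the first → 27.

27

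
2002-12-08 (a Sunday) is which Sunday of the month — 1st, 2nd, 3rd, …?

Day 8 falls in week ⌈8/7⌉ of the month.
Days 1–7 hold the 1st Sunday, 8–14 the 2nd, 15–21 the 3rd, 22–28 the 4th, 29–31 the 5th.
8 is in the range for the 2nd.

2nd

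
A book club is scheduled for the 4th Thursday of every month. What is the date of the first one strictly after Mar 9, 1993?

Mar 1993 starts on a Monday; its first Thursday is the 4th, so the 4th Thursday is the 25th — Mar 25, 1993.
Mar 25, 1993 is after Mar 9, 1993, so that is the next one.

Mar 25, 1993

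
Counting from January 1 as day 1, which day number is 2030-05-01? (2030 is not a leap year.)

121

Days in months before May: 31 + 28 + 31 + 30 = 120.
Plus 1 day into May → day 121.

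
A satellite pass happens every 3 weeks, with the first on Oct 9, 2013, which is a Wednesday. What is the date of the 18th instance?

The 18th occurrence is 17 intervals after the first: 17 × 21 = 357 days after Oct 9, 2013.
Oct has 31 days — 22 days to the end of Oct leaves 335.
Nov has 30 days (305 left).
Dec has 31 days (274 left).
Jan has 31 days (243 left).
Feb has 28 days (215 left).
Mar has 31 days (184 left).
Apr has 30 days (154 left).
May has 31 days (123 left).
Jun has 30 days (93 left).
Jul has 31 days (62 left).
Aug has 31 days (31 left).
Sep has 30 days (1 left).
1 day into Oct → Oct 1, 2014.

Oct 1, 2014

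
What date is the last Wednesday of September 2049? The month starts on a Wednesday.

September 2049 begins on a Wednesday, so the first Wednesday is September 1.
September 2049 has 30 days. Adding weeks: 1, 8, 15, 22, 29 — the last one ≤ 30 is the 29th.

2049-09-29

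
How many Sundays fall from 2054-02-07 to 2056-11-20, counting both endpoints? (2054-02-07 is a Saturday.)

2054-02-07 is a Saturday; the first Sunday on or after it is 2054-02-08 (1 day later).
From 2054-02-08 to 2056-11-20: 326 + 365 + 325 = 1016 days (rest of 2054, 2055, to 2056-11-20 in 2056).
1016 ÷ 7 = 145 full weeks with remainder 1, so 145 more Sundays after the first → 146.

146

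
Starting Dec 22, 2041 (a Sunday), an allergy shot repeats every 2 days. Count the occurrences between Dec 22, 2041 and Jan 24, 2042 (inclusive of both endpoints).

Occurrences land 2·i days after Dec 22, 2041 for i = 0, 1, 2, …
The window opens on the start date, so the first occurrence inside is #1 on Dec 22, 2041.
Jan 24, 2042 is 33 days after the start; 33 ÷ 2 = 16 remainder 1. Last occurrence in the window: #17 on Jan 23, 2042.
Occurrences #1 through #17: 17 in total.

17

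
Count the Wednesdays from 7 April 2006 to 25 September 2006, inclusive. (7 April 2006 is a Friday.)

24

7 April 2006 is a Friday; the first Wednesday on or after it is 12 April 2006 (5 days later).
From 12 April 2006 to 25 September 2006: 18 + 31 + 30 + 31 + 31 + 25 = 166 days (rest of April, May, June, July, August, September).
166 ÷ 7 = 23 full weeks with remainder 5, so 23 more Wednesdays after the first → 24.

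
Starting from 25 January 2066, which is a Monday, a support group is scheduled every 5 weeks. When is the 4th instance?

10 May 2066

The 4th occurrence is 3 intervals after the first: 3 × 35 = 105 days after 25 January 2066.
January has 31 days — 6 days to the end of January leaves 99.
February has 28 days (71 left).
March has 31 days (40 left).
April has 30 days (10 left).
10 days into May → 10 May 2066.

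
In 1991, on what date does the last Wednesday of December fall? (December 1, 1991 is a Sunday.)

December 1991 begins on a Sunday, so the first Wednesday is December 4 (3 days later).
December 1991 has 31 days. Adding weeks: 4, 11, 18, 25 — the last one ≤ 31 is the 25th.

1991-12-25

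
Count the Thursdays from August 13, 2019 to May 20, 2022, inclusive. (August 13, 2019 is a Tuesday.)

August 13, 2019 is a Tuesday; the first Thursday on or after it is August 15, 2019 (2 days later).
From August 15, 2019 to May 20, 2022: 138 + 366 + 365 + 140 = 1009 days (rest of 2019, 2020, 2021, to May 20, 2022 in 2022).
1009 ÷ 7 = 144 full weeks with remainder 1, so 144 more Thursdays after the first → 145.

145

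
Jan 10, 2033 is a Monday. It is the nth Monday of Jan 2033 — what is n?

Day 10 falls in week ⌈10/7⌉ of the month.
Days 1–7 hold the 1st Monday, 8–14 the 2nd, 15–21 the 3rd, 22–28 the 4th, 29–31 the 5th.
10 is in the range for the 2nd.

2nd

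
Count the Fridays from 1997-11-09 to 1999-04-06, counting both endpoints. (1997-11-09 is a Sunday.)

73

1997-11-09 is a Sunday; the first Friday on or after it is 1997-11-14 (5 days later).
From 1997-11-14 to 1999-04-06: 47 + 365 + 96 = 508 days (rest of 1997, 1998, to 1999-04-06 in 1999).
508 ÷ 7 = 72 full weeks with remainder 4, so 72 more Fridays after the first → 73.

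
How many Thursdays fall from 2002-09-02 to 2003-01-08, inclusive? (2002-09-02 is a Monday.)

2002-09-02 is a Monday; the first Thursday on or after it is 2002-09-05 (3 days later).
From 2002-09-05 to 2003-01-08: 25 + 31 + 30 + 31 + 8 = 125 days (rest of September, October, November, December, January).
125 ÷ 7 = 17 full weeks with remainder 6, so 17 more Thursdays after the first → 18.

18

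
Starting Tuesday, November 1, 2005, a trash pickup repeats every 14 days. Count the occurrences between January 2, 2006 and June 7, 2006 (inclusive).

11

Occurrences land 14·i days after November 1, 2005 for i = 0, 1, 2, …
January 2, 2006 is 62 days after the start; 62 ÷ 14 = 4 remainder 6; since the remainder is 6, round up to i = 5. First occurrence in the window: #6 on January 10, 2006 (5×14 = 70 days in).
June 7, 2006 is 218 days after the start; 218 ÷ 14 = 15 remainder 8. Last occurrence in the window: #16 on May 30, 2006.
Occurrences #6 through #16: 11 in total.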